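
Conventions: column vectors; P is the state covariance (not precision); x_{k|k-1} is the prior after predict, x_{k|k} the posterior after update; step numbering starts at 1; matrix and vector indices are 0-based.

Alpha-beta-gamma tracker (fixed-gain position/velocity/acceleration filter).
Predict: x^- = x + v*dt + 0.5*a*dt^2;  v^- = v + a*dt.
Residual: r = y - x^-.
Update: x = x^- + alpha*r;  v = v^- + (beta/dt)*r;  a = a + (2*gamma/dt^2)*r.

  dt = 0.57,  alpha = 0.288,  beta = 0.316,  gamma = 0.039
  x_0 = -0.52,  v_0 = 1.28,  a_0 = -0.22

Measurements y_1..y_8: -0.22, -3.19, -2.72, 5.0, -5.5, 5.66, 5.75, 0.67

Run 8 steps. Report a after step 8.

step 1: x_pred=0.1739  r=-0.3939  x^+=0.0604  v^+=0.9362  a^+=-0.3146
step 2: x_pred=0.5430  r=-3.7330  x^+=-0.5321  v^+=-1.3126  a^+=-1.2107
step 3: x_pred=-1.4770  r=-1.2430  x^+=-1.8350  v^+=-2.6918  a^+=-1.5092
step 4: x_pred=-3.6145  r=8.6145  x^+=-1.1335  v^+=1.2237  a^+=0.5589
step 5: x_pred=-0.3452  r=-5.1548  x^+=-1.8298  v^+=-1.3155  a^+=-0.6786
step 6: x_pred=-2.6898  r=8.3498  x^+=-0.2851  v^+=2.9268  a^+=1.3260
step 7: x_pred=1.5986  r=4.1514  x^+=2.7942  v^+=5.9841  a^+=2.3226
step 8: x_pred=6.5824  r=-5.9124  x^+=4.8796  v^+=4.0302  a^+=0.9032

a_post = 0.9032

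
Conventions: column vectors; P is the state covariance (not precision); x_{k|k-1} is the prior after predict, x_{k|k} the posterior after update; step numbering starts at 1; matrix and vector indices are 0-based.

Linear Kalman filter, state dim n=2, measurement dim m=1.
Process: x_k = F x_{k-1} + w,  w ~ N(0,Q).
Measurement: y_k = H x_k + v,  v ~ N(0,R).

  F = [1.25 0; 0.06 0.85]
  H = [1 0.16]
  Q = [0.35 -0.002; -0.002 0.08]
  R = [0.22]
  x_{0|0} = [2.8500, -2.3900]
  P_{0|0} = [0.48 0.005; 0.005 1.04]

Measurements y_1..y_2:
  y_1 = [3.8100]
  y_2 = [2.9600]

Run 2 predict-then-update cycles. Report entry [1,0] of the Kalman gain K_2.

step 1: x^-=[3.5625, -1.8605]  P^-=[1.1000 0.0393; 0.0393 0.8336]  S=[1.3539]  K=[0.8171; 0.1276]  nu=[0.5452]  x^+=[4.0080, -1.7910]  P^+=[0.1960 -0.1018; -0.1018 0.8116]
step 2: x^-=[5.0100, -1.2818]  P^-=[0.6563 -0.0955; -0.0955 0.6567]  S=[0.8626]  K=[0.7432; 0.0112]  nu=[-1.8449]  x^+=[3.6389, -1.3024]  P^+=[0.1799 -0.1026; -0.1026 0.6566]

K[1,0] = 0.0112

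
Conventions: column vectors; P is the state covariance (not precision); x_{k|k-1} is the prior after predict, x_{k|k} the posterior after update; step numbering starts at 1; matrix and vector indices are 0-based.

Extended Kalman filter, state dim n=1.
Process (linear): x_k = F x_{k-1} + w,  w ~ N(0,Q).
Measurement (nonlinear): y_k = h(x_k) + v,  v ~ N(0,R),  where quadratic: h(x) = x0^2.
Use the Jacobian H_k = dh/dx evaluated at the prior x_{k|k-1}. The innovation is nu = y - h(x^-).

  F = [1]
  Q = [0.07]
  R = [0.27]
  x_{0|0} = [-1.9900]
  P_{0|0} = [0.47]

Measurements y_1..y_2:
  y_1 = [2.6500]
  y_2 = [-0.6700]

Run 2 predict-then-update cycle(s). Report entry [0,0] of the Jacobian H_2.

step 1: x^-=[-1.9900]  P^-=[0.5400]  H_jac=[-3.9800]  S=[8.8238]  K=[-0.2436]  nu=[-1.3101]  x^+=[-1.6709]  P^+=[0.0165]
step 2: x^-=[-1.6709]  P^-=[0.0865]  H_jac=[-3.3418]  S=[1.2363]  K=[-0.2339]  nu=[-3.4619]  x^+=[-0.8612]  P^+=[0.0189]

H_jac[0,0] = -3.3418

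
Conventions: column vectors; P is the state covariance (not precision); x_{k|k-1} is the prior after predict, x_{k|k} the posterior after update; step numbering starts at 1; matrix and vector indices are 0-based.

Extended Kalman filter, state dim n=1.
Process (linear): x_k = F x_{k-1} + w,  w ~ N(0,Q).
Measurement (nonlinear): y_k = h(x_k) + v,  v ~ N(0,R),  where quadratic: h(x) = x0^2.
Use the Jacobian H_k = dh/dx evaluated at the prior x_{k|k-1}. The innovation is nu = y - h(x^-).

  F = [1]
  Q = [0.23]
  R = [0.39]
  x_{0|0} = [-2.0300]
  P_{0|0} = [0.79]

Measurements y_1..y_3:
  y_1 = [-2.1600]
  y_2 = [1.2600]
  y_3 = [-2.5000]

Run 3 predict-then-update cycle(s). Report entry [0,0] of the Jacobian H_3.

step 1: x^-=[-2.0300]  P^-=[1.0200]  H_jac=[-4.0600]  S=[17.2033]  K=[-0.2407]  nu=[-6.2809]  x^+=[-0.5181]  P^+=[0.0231]
step 2: x^-=[-0.5181]  P^-=[0.2531]  H_jac=[-1.0361]  S=[0.6617]  K=[-0.3963]  nu=[0.9916]  x^+=[-0.9111]  P^+=[0.1492]
step 3: x^-=[-0.9111]  P^-=[0.3792]  H_jac=[-1.8221]  S=[1.6489]  K=[-0.4190]  nu=[-3.3300]  x^+=[0.4843]  P^+=[0.0897]

H_jac[0,0] = -1.8221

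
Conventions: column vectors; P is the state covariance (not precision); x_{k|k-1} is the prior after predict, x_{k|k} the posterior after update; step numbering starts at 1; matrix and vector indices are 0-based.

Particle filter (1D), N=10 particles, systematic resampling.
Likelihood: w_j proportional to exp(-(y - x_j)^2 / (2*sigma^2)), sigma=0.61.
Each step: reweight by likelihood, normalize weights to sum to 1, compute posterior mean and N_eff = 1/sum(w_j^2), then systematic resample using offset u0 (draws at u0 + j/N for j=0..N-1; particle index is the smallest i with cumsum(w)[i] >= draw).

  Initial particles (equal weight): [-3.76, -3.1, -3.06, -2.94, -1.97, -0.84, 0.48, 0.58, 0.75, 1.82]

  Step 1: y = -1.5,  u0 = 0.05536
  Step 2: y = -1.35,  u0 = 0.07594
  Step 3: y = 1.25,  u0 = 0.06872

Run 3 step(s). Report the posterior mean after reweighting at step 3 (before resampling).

step 1: w=[0.0007, 0.0222, 0.0264, 0.0427, 0.5153, 0.3862, 0.0036, 0.0021, 0.0008, 0.0000]  mean=-1.6141  Neff=2.3938  idx=[3, 4, 4, 4, 4, 4, 5, 5, 5, 5]
step 2: w=[0.0057, 0.1022, 0.1022, 0.1022, 0.1022, 0.1022, 0.1208, 0.1208, 0.1208, 0.1208]  mean=-1.4296  Neff=9.0383  idx=[1, 2, 3, 4, 5, 6, 7, 8, 8, 9]
step 3: w=[0.0001, 0.0001, 0.0001, 0.0001, 0.0001, 0.1999, 0.1999, 0.1999, 0.1999, 0.1999]  mean=-0.8404  Neff=5.0032  idx=[5, 5, 6, 6, 7, 7, 8, 8, 9, 9]

post_mean = -0.8404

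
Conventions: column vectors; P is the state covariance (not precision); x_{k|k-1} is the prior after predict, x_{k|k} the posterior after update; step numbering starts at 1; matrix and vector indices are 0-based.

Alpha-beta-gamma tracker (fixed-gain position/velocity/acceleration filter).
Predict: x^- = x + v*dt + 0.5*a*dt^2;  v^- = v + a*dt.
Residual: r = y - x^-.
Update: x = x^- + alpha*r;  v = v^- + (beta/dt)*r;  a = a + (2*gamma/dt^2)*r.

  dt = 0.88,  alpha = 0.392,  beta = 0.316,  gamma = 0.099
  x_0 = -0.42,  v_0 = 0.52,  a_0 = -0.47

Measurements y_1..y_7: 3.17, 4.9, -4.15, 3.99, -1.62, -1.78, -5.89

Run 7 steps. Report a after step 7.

step 1: x_pred=-0.1444  r=3.3144  x^+=1.1549  v^+=1.2966  a^+=0.3774
step 2: x_pred=2.4420  r=2.4580  x^+=3.4055  v^+=2.5114  a^+=1.0059
step 3: x_pred=6.0050  r=-10.1550  x^+=2.0242  v^+=-0.2500  a^+=-1.5905
step 4: x_pred=1.1884  r=2.8016  x^+=2.2866  v^+=-0.6437  a^+=-0.8742
step 5: x_pred=1.3817  r=-3.0017  x^+=0.2050  v^+=-2.4908  a^+=-1.6417
step 6: x_pred=-2.6226  r=0.8426  x^+=-2.2923  v^+=-3.6330  a^+=-1.4263
step 7: x_pred=-6.0416  r=0.1516  x^+=-5.9821  v^+=-4.8337  a^+=-1.3875

a_post = -1.3875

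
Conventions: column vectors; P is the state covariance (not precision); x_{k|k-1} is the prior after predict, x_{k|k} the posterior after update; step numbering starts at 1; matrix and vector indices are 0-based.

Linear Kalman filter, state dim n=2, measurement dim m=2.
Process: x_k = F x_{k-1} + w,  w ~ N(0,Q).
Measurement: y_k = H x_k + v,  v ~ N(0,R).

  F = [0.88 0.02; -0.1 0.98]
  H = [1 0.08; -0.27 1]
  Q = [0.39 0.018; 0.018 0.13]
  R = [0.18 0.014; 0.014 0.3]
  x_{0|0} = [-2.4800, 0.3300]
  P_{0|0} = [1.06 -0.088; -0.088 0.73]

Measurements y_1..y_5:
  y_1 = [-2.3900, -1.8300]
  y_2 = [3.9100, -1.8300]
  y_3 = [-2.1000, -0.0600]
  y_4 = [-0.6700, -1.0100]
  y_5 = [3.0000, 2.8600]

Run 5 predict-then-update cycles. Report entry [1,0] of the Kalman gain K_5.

K[1,0] = 0.1162

step 1: x^-=[-2.1758, 0.5714]  P^-=[1.2081 -0.1367; -0.1367 0.8589]  S=[1.3717 -0.3772; -0.3772 1.3208]  K=[0.8425 -0.1098; 0.1486 0.7207]  nu=[-0.2599, -2.9889]  x^+=[-2.0665, -1.6213]  P^+=[0.1486 0.0190; 0.0190 0.2234]
step 2: x^-=[-1.8510, -1.3822]  P^-=[0.5058 0.0256; 0.0256 0.3423]  S=[0.6921 -0.0701; -0.0701 0.6654]  K=[0.7246 -0.0904; 0.1290 0.5177]  nu=[5.8715, -0.9475]  x^+=[2.4895, -1.1151]  P^+=[0.1278 0.0175; 0.0175 0.1618]
step 3: x^-=[2.1684, -1.3418]  P^-=[0.4896 0.0250; 0.0250 0.2833]  S=[0.6754 -0.0711; -0.0711 0.6055]  K=[0.7181 -0.0927; 0.1201 0.4708]  nu=[-4.1611, 1.8672]  x^+=[-0.9928, -0.9624]  P^+=[0.1266 0.0164; 0.0164 0.1474]
step 4: x^-=[-0.8929, -0.8439]  P^-=[0.4887 0.0239; 0.0239 0.2696]  S=[0.6743 -0.0730; -0.0730 0.5923]  K=[0.7175 -0.0940; 0.1171 0.4587]  nu=[0.2905, -0.4072]  x^+=[-0.6463, -0.9967]  P^+=[0.1265 0.0160; 0.0160 0.1436]
step 5: x^-=[-0.5887, -0.9121]  P^-=[0.4886 0.0235; 0.0235 0.2660]  S=[0.6741 -0.0737; -0.0737 0.5890]  K=[0.7173 -0.0944; 0.1162 0.4554]  nu=[3.6616, 3.6132]  x^+=[1.6968, 1.1588]  P^+=[0.1265 0.0159; 0.0159 0.1425]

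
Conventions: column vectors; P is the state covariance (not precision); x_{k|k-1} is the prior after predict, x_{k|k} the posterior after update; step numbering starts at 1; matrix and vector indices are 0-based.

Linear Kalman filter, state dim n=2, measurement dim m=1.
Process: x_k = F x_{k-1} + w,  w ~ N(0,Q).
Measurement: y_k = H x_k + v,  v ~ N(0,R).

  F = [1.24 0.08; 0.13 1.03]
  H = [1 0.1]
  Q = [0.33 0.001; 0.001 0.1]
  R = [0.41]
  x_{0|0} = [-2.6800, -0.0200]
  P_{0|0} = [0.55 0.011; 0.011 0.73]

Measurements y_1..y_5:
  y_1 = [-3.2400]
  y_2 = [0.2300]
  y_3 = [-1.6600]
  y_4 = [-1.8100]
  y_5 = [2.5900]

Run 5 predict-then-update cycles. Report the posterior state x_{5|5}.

x_post = [0.8296, 0.2074]

step 1: x^-=[-3.3248, -0.3690]  P^-=[1.1825 0.1640; 0.1640 0.8867]  S=[1.6342]  K=[0.7337; 0.1546]  nu=[0.1217]  x^+=[-3.2355, -0.3502]  P^+=[0.3029 -0.0214; -0.0214 0.8476]
step 2: x^-=[-4.0401, -0.7813]  P^-=[0.7970 0.0922; 0.0922 0.9987]  S=[1.2354]  K=[0.6526; 0.1554]  nu=[4.3482]  x^+=[-1.2025, -0.1055]  P^+=[0.2709 -0.0332; -0.0332 0.9688]
step 3: x^-=[-1.4996, -0.2650]  P^-=[0.7461 0.0818; 0.0818 1.1235]  S=[1.1837]  K=[0.6372; 0.1640]  nu=[-0.1339]  x^+=[-1.5849, -0.2869]  P^+=[0.2655 -0.0419; -0.0419 1.0917]
step 4: x^-=[-1.9882, -0.5016]  P^-=[0.7368 0.0798; 0.0798 1.2514]  S=[1.1753]  K=[0.6337; 0.1743]  nu=[0.2284]  x^+=[-1.8435, -0.4618]  P^+=[0.2648 -0.0501; -0.0501 1.2157]
step 5: x^-=[-2.3229, -0.7153]  P^-=[0.7351 0.0794; 0.0794 1.3808]  S=[1.1747]  K=[0.6325; 0.1851]  nu=[4.9844]  x^+=[0.8296, 0.2074]  P^+=[0.2651 -0.0582; -0.0582 1.3405]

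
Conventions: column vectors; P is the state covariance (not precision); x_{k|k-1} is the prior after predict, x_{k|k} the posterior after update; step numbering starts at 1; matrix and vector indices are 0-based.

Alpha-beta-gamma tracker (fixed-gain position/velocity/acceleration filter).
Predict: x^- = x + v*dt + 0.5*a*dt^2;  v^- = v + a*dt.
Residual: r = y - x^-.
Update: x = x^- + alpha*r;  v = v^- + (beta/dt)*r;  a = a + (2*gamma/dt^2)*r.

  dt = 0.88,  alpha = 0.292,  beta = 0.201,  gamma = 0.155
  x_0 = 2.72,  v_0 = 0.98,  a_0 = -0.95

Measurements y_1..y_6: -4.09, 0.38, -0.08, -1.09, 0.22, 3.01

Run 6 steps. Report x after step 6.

x_post = -1.7370

step 1: x_pred=3.2146  r=-7.3046  x^+=1.0816  v^+=-1.5244  a^+=-3.8741
step 2: x_pred=-1.7599  r=2.1399  x^+=-1.1351  v^+=-4.4448  a^+=-3.0175
step 3: x_pred=-6.2149  r=6.1349  x^+=-4.4235  v^+=-5.6989  a^+=-0.5616
step 4: x_pred=-9.6560  r=8.5660  x^+=-7.1547  v^+=-4.2366  a^+=2.8675
step 5: x_pred=-9.7727  r=9.9927  x^+=-6.8548  v^+=0.5692  a^+=6.8676
step 6: x_pred=-3.6948  r=6.7048  x^+=-1.7370  v^+=8.1441  a^+=9.5516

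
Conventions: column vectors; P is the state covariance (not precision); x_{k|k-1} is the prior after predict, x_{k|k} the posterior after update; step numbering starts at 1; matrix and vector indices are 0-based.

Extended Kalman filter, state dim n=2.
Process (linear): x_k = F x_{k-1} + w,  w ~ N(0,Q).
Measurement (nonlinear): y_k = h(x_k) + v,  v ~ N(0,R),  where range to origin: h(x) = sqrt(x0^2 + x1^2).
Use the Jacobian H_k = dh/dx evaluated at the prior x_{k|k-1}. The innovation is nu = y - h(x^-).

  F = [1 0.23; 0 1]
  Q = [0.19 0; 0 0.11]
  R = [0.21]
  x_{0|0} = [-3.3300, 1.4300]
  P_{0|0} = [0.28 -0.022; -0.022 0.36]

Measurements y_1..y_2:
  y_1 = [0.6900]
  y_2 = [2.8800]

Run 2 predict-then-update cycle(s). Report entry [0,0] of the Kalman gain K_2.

step 1: x^-=[-3.0011, 1.4300]  P^-=[0.4789 0.0608; 0.0608 0.4700]  H_jac=[-0.9028 0.4302]  S=[0.6401]  K=[-0.6346; 0.2301]  nu=[-2.6344]  x^+=[-1.3292, 0.8238]  P^+=[0.2211 0.1543; 0.1543 0.4361]
step 2: x^-=[-1.1398, 0.8238]  P^-=[0.5052 0.2546; 0.2546 0.5461]  H_jac=[-0.8105 0.5858]  S=[0.4875]  K=[-0.5340; 0.2330]  nu=[1.4737]  x^+=[-1.9267, 1.1671]  P^+=[0.3662 0.3152; 0.3152 0.5196]

K[0,0] = -0.5340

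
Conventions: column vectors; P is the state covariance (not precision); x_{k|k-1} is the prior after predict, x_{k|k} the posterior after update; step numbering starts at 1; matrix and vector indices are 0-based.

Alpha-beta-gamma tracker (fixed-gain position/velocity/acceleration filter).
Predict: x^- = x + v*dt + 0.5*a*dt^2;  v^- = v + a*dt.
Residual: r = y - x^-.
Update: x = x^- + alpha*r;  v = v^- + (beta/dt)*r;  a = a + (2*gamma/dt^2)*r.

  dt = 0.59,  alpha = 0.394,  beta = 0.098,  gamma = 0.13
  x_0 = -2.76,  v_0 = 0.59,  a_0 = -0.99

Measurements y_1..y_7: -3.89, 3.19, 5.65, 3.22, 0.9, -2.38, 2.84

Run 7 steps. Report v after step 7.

step 1: x_pred=-2.5842  r=-1.3058  x^+=-3.0987  v^+=-0.2110  a^+=-1.9653
step 2: x_pred=-3.5652  r=6.7552  x^+=-0.9037  v^+=-0.2485  a^+=3.0803
step 3: x_pred=-0.5142  r=6.1642  x^+=1.9145  v^+=2.5928  a^+=7.6843
step 4: x_pred=4.7817  r=-1.5617  x^+=4.1664  v^+=6.8671  a^+=6.5179
step 5: x_pred=9.3524  r=-8.4524  x^+=6.0222  v^+=9.3087  a^+=0.2047
step 6: x_pred=11.5499  r=-13.9299  x^+=6.0615  v^+=7.1157  a^+=-10.1998
step 7: x_pred=8.4845  r=-5.6445  x^+=6.2606  v^+=0.1602  a^+=-14.4157

v_post = 0.1602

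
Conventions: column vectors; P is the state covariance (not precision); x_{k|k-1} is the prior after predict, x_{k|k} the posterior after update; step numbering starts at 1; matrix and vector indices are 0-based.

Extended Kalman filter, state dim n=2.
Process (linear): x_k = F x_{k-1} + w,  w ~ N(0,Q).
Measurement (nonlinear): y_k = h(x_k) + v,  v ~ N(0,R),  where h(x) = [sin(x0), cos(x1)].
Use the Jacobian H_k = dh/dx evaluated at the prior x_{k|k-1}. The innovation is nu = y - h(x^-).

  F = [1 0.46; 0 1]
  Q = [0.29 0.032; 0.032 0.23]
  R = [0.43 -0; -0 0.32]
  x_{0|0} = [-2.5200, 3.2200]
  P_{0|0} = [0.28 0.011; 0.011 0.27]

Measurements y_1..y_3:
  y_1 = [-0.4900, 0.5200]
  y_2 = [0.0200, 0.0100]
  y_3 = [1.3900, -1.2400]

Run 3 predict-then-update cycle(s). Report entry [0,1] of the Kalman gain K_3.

K[0,1] = 0.2641

step 1: x^-=[-1.0388, 3.2200]  P^-=[0.6373 0.1672; 0.1672 0.5000]  H_jac=[0.5073 0.0000; 0.0000 0.0783]  S=[0.5940 0.0066; 0.0066 0.3231]  K=[0.5439 0.0294; 0.1415 0.1183]  nu=[0.3718, 1.5169]  x^+=[-0.7921, 3.4521]  P^+=[0.4611 0.1199; 0.1199 0.4834]
step 2: x^-=[0.7959, 3.4521]  P^-=[0.9637 0.3743; 0.3743 0.7134]  H_jac=[0.6996 0.0000; 0.0000 0.3055]  S=[0.9017 0.0800; 0.0800 0.3866]  K=[0.7350 0.1437; 0.2449 0.5131]  nu=[-0.6945, 0.9622]  x^+=[0.4237, 3.7757]  P^+=[0.4517 0.1505; 0.1505 0.5374]
step 3: x^-=[2.1605, 3.7757]  P^-=[0.9939 0.4297; 0.4297 0.7674]  H_jac=[-0.5562 0.0000; 0.0000 0.5925]  S=[0.7374 -0.1416; -0.1416 0.5894]  K=[-0.6989 0.2641; -0.1845 0.7271]  nu=[0.5589, -0.4344]  x^+=[1.6552, 3.3567]  P^+=[0.5403 0.1426; 0.1426 0.3927]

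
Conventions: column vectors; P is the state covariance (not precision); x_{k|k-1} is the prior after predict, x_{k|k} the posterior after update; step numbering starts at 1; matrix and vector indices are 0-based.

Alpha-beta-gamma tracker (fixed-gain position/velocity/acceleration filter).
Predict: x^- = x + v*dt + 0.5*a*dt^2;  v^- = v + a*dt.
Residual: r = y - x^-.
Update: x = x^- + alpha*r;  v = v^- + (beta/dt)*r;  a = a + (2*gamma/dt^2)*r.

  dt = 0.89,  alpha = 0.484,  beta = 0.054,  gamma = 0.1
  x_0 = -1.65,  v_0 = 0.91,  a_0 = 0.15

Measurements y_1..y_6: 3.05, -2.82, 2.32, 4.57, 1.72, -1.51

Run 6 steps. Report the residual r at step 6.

step 1: x_pred=-0.7807  r=3.8307  x^+=1.0734  v^+=1.2759  a^+=1.1172
step 2: x_pred=2.6514  r=-5.4714  x^+=0.0032  v^+=1.9383  a^+=-0.2643
step 3: x_pred=1.6237  r=0.6963  x^+=1.9607  v^+=1.7453  a^+=-0.0884
step 4: x_pred=3.4790  r=1.0910  x^+=4.0070  v^+=1.7328  a^+=0.1870
step 5: x_pred=5.6233  r=-3.9033  x^+=3.7341  v^+=1.6624  a^+=-0.7985
step 6: x_pred=4.8974  r=-6.4074  x^+=1.7962  v^+=0.5630  a^+=-2.4164

resid = -6.4074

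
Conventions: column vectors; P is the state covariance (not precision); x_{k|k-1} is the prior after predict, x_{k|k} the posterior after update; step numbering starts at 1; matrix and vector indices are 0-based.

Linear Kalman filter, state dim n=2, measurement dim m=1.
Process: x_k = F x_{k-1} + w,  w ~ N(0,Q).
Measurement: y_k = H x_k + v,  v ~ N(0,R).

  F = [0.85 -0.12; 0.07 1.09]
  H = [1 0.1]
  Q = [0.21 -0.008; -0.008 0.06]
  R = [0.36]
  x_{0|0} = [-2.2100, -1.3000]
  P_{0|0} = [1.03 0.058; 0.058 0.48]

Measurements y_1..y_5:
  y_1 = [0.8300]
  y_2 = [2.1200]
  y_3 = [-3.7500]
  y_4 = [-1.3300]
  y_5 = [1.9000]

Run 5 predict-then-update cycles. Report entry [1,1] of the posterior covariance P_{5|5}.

P_post[1,1] = 1.4134

step 1: x^-=[-1.7225, -1.5717]  P^-=[0.9493 0.0438; 0.0438 0.6442]  S=[1.3244]  K=[0.7200; 0.0817]  nu=[2.7097]  x^+=[0.2285, -1.3504]  P^+=[0.2626 -0.0341; -0.0341 0.6354]
step 2: x^-=[0.3563, -1.4559]  P^-=[0.4159 -0.1068; -0.1068 0.8109]  S=[0.7626]  K=[0.5313; -0.0337]  nu=[1.9093]  x^+=[1.3707, -1.5203]  P^+=[0.2006 -0.0931; -0.0931 0.8101]
step 3: x^-=[1.3475, -1.5612]  P^-=[0.3856 -0.1875; -0.1875 1.0092]  S=[0.7182]  K=[0.5108; -0.1206]  nu=[-4.9414]  x^+=[-1.1765, -0.9652]  P^+=[0.1982 -0.1433; -0.1433 0.9988]
step 4: x^-=[-0.8842, -1.1344]  P^-=[0.3968 -0.2584; -0.2584 1.2257]  S=[0.7174]  K=[0.5171; -0.1893]  nu=[-0.3324]  x^+=[-1.0561, -1.0715]  P^+=[0.2050 -0.1882; -0.1882 1.2000]
step 5: x^-=[-0.7691, -1.2419]  P^-=[0.4138 -0.3255; -0.3255 1.4580]  S=[0.7232]  K=[0.5271; -0.2485]  nu=[2.7933]  x^+=[0.7032, -1.9360]  P^+=[0.2128 -0.2308; -0.2308 1.4134]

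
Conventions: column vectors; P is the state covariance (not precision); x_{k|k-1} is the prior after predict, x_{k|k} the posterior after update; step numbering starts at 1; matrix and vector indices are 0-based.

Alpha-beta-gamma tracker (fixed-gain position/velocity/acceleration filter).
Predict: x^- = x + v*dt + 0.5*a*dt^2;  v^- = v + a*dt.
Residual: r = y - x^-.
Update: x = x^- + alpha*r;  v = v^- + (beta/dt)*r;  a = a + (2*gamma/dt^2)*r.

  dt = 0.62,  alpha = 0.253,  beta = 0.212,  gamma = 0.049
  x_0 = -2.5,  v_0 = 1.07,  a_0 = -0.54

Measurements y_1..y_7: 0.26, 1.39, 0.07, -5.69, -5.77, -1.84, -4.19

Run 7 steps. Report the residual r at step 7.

step 1: x_pred=-1.9404  r=2.2004  x^+=-1.3837  v^+=1.4876  a^+=0.0210
step 2: x_pred=-0.4574  r=1.8474  x^+=0.0100  v^+=2.1323  a^+=0.4919
step 3: x_pred=1.4266  r=-1.3566  x^+=1.0834  v^+=1.9734  a^+=0.1461
step 4: x_pred=2.3350  r=-8.0250  x^+=0.3046  v^+=-0.6800  a^+=-1.8998
step 5: x_pred=-0.4821  r=-5.2879  x^+=-1.8200  v^+=-3.6660  a^+=-3.2479
step 6: x_pred=-4.7171  r=2.8771  x^+=-3.9892  v^+=-4.6959  a^+=-2.5144
step 7: x_pred=-7.3840  r=3.1940  x^+=-6.5759  v^+=-5.1627  a^+=-1.7001

resid = 3.1940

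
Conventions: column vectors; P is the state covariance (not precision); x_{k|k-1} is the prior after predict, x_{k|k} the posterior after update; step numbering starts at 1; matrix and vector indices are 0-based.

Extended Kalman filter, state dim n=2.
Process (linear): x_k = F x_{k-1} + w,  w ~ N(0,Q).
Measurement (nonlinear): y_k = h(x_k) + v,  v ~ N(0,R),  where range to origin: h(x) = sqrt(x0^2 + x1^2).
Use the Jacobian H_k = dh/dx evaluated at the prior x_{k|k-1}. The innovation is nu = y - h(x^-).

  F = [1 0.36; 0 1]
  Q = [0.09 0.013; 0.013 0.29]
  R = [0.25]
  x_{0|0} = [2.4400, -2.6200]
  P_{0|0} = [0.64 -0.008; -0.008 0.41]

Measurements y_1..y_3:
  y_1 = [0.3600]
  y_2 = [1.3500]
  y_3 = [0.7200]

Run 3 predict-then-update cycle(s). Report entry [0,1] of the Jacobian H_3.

H_jac[0,1] = -0.9972

step 1: x^-=[1.4968, -2.6200]  P^-=[0.7774 0.1526; 0.1526 0.7000]  H_jac=[0.4961 -0.8683]  S=[0.8376]  K=[0.3022; -0.6353]  nu=[-2.6574]  x^+=[0.6937, -0.9318]  P^+=[0.7009 0.3134; 0.3134 0.3620]
step 2: x^-=[0.3583, -0.9318]  P^-=[1.0634 0.4567; 0.4567 0.6520]  H_jac=[0.3589 -0.9334]  S=[0.6490]  K=[-0.0687; -0.6851]  nu=[0.3517]  x^+=[0.3341, -1.1727]  P^+=[1.0604 0.4261; 0.4261 0.3474]
step 3: x^-=[-0.0881, -1.1727]  P^-=[1.5022 0.5642; 0.5642 0.6374]  H_jac=[-0.0749 -0.9972]  S=[0.9765]  K=[-0.6914; -0.6942]  nu=[-0.4560]  x^+=[0.2272, -0.8562]  P^+=[1.0355 0.0956; 0.0956 0.1668]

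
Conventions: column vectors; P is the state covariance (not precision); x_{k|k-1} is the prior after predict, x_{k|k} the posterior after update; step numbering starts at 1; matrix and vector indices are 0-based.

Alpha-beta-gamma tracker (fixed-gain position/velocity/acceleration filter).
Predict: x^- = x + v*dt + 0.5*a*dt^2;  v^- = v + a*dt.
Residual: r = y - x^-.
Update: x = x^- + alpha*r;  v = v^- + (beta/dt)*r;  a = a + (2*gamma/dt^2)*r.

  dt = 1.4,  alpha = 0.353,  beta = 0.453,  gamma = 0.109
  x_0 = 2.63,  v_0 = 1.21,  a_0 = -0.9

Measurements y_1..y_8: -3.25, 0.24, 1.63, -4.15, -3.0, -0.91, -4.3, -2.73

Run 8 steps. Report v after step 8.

step 1: x_pred=3.4420  r=-6.6920  x^+=1.0797  v^+=-2.2153  a^+=-1.6443
step 2: x_pred=-3.6332  r=3.8732  x^+=-2.2659  v^+=-3.2641  a^+=-1.2135
step 3: x_pred=-8.0250  r=9.6550  x^+=-4.6168  v^+=-1.8390  a^+=-0.1397
step 4: x_pred=-7.3282  r=3.1782  x^+=-6.2063  v^+=-1.0061  a^+=0.2138
step 5: x_pred=-7.4053  r=4.4053  x^+=-5.8502  v^+=0.7187  a^+=0.7038
step 6: x_pred=-4.1543  r=3.2443  x^+=-3.0091  v^+=2.7538  a^+=1.0647
step 7: x_pred=1.8896  r=-6.1896  x^+=-0.2953  v^+=2.2416  a^+=0.3762
step 8: x_pred=3.2116  r=-5.9416  x^+=1.1142  v^+=0.8458  a^+=-0.2846

v_post = 0.8458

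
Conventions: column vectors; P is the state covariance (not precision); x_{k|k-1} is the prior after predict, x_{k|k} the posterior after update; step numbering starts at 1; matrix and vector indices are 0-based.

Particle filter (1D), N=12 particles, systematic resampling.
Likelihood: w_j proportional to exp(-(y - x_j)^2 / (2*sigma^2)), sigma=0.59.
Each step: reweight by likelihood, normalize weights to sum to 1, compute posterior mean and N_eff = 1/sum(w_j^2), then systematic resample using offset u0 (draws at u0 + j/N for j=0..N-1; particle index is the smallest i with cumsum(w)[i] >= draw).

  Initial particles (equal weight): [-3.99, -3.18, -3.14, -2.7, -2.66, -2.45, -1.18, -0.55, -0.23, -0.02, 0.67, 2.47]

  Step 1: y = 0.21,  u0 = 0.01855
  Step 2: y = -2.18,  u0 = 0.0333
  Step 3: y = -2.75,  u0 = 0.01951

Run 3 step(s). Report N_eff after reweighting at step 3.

step 1: w=[0.0000, 0.0000, 0.0000, 0.0000, 0.0000, 0.0000, 0.0213, 0.1493, 0.2592, 0.3173, 0.2526, 0.0002]  mean=-0.0035  Neff=3.9305  idx=[6, 7, 8, 8, 8, 9, 9, 9, 9, 10, 10, 10]
step 2: w=[0.8570, 0.0793, 0.0153, 0.0153, 0.0153, 0.0044, 0.0044, 0.0044, 0.0044, 0.0000, 0.0000, 0.0000]  mean=-1.0657  Neff=1.3487  idx=[0, 0, 0, 0, 0, 0, 0, 0, 0, 0, 1, 2]
step 3: w=[0.0996, 0.0996, 0.0996, 0.0996, 0.0996, 0.0996, 0.0996, 0.0996, 0.0996, 0.0996, 0.0033, 0.0004]  mean=-1.1776  Neff=10.0725  idx=[0, 1, 1, 2, 3, 4, 5, 6, 6, 7, 8, 9]

N_eff = 10.0725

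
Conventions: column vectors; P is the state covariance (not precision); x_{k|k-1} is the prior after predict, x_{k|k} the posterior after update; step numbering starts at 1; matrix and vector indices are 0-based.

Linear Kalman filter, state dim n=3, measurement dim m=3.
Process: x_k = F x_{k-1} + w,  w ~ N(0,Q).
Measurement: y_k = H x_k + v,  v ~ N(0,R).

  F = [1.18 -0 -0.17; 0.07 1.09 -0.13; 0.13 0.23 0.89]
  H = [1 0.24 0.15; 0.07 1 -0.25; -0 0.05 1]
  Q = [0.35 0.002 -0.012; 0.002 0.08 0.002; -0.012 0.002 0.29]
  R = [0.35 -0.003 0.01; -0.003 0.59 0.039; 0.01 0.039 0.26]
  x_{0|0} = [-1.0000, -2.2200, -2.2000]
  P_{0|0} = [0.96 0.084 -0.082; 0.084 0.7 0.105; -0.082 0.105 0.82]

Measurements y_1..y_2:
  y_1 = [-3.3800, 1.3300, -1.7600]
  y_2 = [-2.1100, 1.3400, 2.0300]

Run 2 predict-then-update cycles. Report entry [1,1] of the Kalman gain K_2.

K[1,1] = 0.4249

step 1: x^-=[-0.8060, -2.2038, -2.5986]  P^-=[1.7433 0.2016 -0.0544; 0.2016 0.9148 0.1996; -0.0544 0.1996 1.0218]  S=[2.2638 0.5362 0.1793; 0.5362 1.5075 0.0233; 0.1793 0.0233 1.3041]  K=[0.8144 -0.0638 -0.1448; 0.0527 0.5617 0.1709; 0.0158 -0.0574 0.7901]  nu=[-1.6553, 2.9406, 0.9488]  x^+=[-2.4791, -0.4771, -2.0441]  P^+=[0.3058 -0.0742 -0.0283; -0.0742 0.3554 0.0491; -0.0283 0.0491 0.2009]
step 2: x^-=[-2.5778, -0.4279, -2.2512]  P^-=[0.7930 -0.0682 -0.0466; -0.0682 0.4824 0.1038; -0.0466 0.1038 0.4822]  S=[1.1424 0.1014 0.0638; 0.1014 1.0466 0.0416; 0.0638 0.0416 0.7538]  K=[0.6860 -0.0626 -0.1210; 0.0095 0.4249 0.1455; 0.0122 -0.0460 0.6481]  nu=[0.9082, 1.3855, 4.3026]  x^+=[-2.5620, 0.7953, 0.4846]  P^+=[0.2589 -0.0677 -0.0236; -0.0677 0.2713 0.0409; -0.0236 0.0409 0.1648]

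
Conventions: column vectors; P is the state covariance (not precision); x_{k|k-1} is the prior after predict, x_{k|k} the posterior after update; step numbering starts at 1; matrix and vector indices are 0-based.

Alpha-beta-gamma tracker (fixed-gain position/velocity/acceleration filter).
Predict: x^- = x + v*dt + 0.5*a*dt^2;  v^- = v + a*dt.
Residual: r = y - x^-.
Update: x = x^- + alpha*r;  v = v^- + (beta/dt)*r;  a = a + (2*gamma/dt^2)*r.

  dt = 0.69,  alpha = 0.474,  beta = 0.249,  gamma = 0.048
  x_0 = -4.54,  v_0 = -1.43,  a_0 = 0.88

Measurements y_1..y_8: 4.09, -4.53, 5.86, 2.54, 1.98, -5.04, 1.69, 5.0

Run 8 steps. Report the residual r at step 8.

resid = 5.9093

step 1: x_pred=-5.3172  r=9.4072  x^+=-0.8582  v^+=2.5720  a^+=2.7769
step 2: x_pred=1.5775  r=-6.1075  x^+=-1.3175  v^+=2.2840  a^+=1.5453
step 3: x_pred=0.6264  r=5.2336  x^+=3.1071  v^+=5.2389  a^+=2.6006
step 4: x_pred=7.3411  r=-4.8011  x^+=5.0654  v^+=5.3008  a^+=1.6326
step 5: x_pred=9.1116  r=-7.1316  x^+=5.7312  v^+=3.8537  a^+=0.1946
step 6: x_pred=8.4366  r=-13.4766  x^+=2.0487  v^+=-0.8753  a^+=-2.5228
step 7: x_pred=0.8442  r=0.8458  x^+=1.2451  v^+=-2.3108  a^+=-2.3523
step 8: x_pred=-0.9093  r=5.9093  x^+=1.8917  v^+=-1.8014  a^+=-1.1607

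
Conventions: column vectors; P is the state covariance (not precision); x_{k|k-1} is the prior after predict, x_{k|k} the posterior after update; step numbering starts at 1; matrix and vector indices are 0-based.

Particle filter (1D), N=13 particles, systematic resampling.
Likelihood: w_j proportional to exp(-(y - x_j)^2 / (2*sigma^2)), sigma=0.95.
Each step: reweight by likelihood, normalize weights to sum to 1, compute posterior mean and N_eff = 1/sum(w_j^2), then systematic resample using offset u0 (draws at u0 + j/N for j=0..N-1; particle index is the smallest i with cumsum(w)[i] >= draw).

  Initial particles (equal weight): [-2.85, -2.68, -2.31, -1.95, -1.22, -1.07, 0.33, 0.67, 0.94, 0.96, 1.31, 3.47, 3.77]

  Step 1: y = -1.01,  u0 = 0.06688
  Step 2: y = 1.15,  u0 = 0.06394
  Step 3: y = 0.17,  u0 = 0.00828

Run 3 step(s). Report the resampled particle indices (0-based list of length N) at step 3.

step 1: w=[0.0364, 0.0506, 0.0931, 0.1455, 0.2316, 0.2369, 0.0878, 0.0497, 0.0289, 0.0276, 0.0120, 0.0000, 0.0000]  mean=-1.1422  Neff=6.4363  idx=[1, 2, 3, 3, 4, 4, 4, 5, 5, 5, 6, 7, 10]
step 2: w=[0.0001, 0.0005, 0.0017, 0.0017, 0.0154, 0.0154, 0.0154, 0.0225, 0.0225, 0.0225, 0.2379, 0.3040, 0.3405]  mean=0.5918  Neff=3.7427  idx=[7, 10, 10, 10, 11, 11, 11, 11, 12, 12, 12, 12, 12]
step 3: w=[0.0459, 0.1060, 0.1060, 0.1060, 0.0936, 0.0936, 0.0936, 0.0936, 0.0523, 0.0523, 0.0523, 0.0523, 0.0523]  mean=0.6495  Neff=11.8257  idx=[0, 1, 2, 2, 3, 4, 5, 5, 6, 7, 8, 10, 11]

resampled_idx = [0, 1, 2, 2, 3, 4, 5, 5, 6, 7, 8, 10, 11]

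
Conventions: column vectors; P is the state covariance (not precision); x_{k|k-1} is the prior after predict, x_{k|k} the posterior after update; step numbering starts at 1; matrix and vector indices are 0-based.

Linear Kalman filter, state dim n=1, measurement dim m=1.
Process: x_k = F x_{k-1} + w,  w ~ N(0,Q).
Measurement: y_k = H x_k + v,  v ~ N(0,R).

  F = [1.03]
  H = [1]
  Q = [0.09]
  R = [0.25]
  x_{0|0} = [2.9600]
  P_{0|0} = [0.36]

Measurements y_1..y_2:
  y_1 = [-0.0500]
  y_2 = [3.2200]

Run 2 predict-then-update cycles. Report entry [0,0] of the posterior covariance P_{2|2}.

step 1: x^-=[3.0488]  P^-=[0.4719]  S=[0.7219]  K=[0.6537]  nu=[-3.0988]  x^+=[1.0231]  P^+=[0.1634]
step 2: x^-=[1.0538]  P^-=[0.2634]  S=[0.5134]  K=[0.5130]  nu=[2.1662]  x^+=[2.1651]  P^+=[0.1283]

P_post[0,0] = 0.1283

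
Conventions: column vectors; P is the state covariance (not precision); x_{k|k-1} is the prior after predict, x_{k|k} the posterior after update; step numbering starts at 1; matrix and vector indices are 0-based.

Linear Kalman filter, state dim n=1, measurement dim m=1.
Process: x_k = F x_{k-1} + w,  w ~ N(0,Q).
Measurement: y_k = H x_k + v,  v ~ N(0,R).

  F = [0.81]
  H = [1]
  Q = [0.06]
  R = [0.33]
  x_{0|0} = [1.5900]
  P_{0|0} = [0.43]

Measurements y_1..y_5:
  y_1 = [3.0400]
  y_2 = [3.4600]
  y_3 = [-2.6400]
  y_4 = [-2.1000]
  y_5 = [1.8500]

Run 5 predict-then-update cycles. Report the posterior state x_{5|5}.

x_post = [0.3579]

step 1: x^-=[1.2879]  P^-=[0.3421]  S=[0.6721]  K=[0.5090]  nu=[1.7521]  x^+=[2.1798]  P^+=[0.1680]
step 2: x^-=[1.7656]  P^-=[0.1702]  S=[0.5002]  K=[0.3403]  nu=[1.6944]  x^+=[2.3422]  P^+=[0.1123]
step 3: x^-=[1.8972]  P^-=[0.1337]  S=[0.4637]  K=[0.2883]  nu=[-4.5372]  x^+=[0.5891]  P^+=[0.0951]
step 4: x^-=[0.4772]  P^-=[0.1224]  S=[0.4524]  K=[0.2706]  nu=[-2.5772]  x^+=[-0.2202]  P^+=[0.0893]
step 5: x^-=[-0.1783]  P^-=[0.1186]  S=[0.4486]  K=[0.2644]  nu=[2.0283]  x^+=[0.3579]  P^+=[0.0872]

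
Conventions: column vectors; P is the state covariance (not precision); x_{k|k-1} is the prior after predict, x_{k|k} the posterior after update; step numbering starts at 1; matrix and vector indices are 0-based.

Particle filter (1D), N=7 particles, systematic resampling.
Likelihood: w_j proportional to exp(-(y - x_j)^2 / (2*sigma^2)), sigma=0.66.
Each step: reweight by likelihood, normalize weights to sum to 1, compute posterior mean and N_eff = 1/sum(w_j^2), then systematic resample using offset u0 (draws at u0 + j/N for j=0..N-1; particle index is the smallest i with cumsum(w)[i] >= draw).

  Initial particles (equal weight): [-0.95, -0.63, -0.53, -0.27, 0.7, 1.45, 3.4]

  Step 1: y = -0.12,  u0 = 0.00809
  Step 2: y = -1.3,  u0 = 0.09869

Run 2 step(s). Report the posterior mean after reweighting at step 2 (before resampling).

post_mean = -0.6303

step 1: w=[0.1290, 0.2110, 0.2345, 0.2772, 0.1315, 0.0168, 0.0000]  mean=-0.3383  Neff=4.7489  idx=[0, 1, 1, 2, 3, 3, 4]
step 2: w=[0.2739, 0.1883, 0.1883, 0.1596, 0.0933, 0.0933, 0.0032]  mean=-0.6303  Neff=5.2946  idx=[0, 0, 1, 2, 3, 4, 5]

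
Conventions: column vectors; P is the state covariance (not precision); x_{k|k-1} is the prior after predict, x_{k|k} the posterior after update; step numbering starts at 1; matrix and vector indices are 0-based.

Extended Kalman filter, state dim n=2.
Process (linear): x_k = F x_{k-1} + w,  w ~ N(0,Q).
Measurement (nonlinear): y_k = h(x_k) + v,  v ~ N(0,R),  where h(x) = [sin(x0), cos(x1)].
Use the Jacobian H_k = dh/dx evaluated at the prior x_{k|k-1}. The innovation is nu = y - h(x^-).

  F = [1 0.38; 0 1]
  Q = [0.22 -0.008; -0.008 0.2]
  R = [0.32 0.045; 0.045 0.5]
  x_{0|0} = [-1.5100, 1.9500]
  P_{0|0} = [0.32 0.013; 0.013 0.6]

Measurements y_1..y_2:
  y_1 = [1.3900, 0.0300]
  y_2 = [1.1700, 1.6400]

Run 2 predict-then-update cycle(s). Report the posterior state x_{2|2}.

step 1: x^-=[-0.7690, 1.9500]  P^-=[0.6365 0.2330; 0.2330 0.8000]  H_jac=[0.7186 0.0000; 0.0000 -0.9290]  S=[0.6487 -0.1105; -0.1105 1.1904]  K=[0.6850 -0.1182; 0.1542 -0.6100]  nu=[2.0854, 0.4002]  x^+=[0.6121, 2.0274]  P^+=[0.2976 0.0305; 0.0305 0.3209]
step 2: x^-=[1.3825, 2.0274]  P^-=[0.5871 0.1444; 0.1444 0.5209]  H_jac=[0.1871 0.0000; 0.0000 -0.8976]  S=[0.3406 0.0207; 0.0207 0.9196]  K=[0.3316 -0.1484; 0.1105 -0.5109]  nu=[0.1877, 2.0809]  x^+=[1.1360, 0.9851]  P^+=[0.5314 0.0660; 0.0660 0.2790]

x_post = [1.1360, 0.9851]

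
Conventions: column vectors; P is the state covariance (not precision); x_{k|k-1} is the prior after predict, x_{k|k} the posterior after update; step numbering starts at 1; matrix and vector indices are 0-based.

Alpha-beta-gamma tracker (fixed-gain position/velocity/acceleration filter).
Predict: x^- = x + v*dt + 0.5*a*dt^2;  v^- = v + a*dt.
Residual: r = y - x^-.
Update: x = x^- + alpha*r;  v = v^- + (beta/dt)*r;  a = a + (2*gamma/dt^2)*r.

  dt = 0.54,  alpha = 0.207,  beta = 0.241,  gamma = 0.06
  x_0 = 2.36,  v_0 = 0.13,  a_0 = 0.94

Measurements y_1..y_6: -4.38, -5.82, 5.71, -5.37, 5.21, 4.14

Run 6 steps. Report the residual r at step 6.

step 1: x_pred=2.5673  r=-6.9473  x^+=1.1292  v^+=-2.4629  a^+=-1.9190
step 2: x_pred=-0.4806  r=-5.3394  x^+=-1.5859  v^+=-5.8821  a^+=-4.1162
step 3: x_pred=-5.3623  r=11.0723  x^+=-3.0704  v^+=-3.1633  a^+=0.4403
step 4: x_pred=-4.7144  r=-0.6556  x^+=-4.8501  v^+=-3.2182  a^+=0.1705
step 5: x_pred=-6.5631  r=11.7731  x^+=-4.1260  v^+=2.1281  a^+=5.0154
step 6: x_pred=-2.2456  r=6.3856  x^+=-0.9238  v^+=7.6863  a^+=7.6432

resid = 6.3856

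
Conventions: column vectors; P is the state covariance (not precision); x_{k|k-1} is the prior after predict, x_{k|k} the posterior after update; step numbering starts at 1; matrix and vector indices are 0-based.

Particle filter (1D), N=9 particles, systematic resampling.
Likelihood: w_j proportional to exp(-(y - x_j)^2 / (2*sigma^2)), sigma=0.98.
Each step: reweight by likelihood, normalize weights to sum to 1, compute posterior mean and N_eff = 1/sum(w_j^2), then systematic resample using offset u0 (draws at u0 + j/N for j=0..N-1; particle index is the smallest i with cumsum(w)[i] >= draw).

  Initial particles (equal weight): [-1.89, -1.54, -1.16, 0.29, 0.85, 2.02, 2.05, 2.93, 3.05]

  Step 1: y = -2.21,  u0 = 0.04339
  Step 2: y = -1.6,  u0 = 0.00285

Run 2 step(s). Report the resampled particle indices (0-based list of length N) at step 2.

step 1: w=[0.4035, 0.3369, 0.2398, 0.0164, 0.0033, 0.0000, 0.0000, 0.0000, 0.0000]  mean=-1.5520  Neff=2.9928  idx=[0, 0, 0, 0, 1, 1, 1, 2, 2]
step 2: w=[0.1109, 0.1109, 0.1109, 0.1109, 0.1156, 0.1156, 0.1156, 0.1047, 0.1047]  mean=-1.6156  Neff=8.9885  idx=[0, 1, 2, 3, 4, 4, 5, 6, 7]

resampled_idx = [0, 1, 2, 3, 4, 4, 5, 6, 7]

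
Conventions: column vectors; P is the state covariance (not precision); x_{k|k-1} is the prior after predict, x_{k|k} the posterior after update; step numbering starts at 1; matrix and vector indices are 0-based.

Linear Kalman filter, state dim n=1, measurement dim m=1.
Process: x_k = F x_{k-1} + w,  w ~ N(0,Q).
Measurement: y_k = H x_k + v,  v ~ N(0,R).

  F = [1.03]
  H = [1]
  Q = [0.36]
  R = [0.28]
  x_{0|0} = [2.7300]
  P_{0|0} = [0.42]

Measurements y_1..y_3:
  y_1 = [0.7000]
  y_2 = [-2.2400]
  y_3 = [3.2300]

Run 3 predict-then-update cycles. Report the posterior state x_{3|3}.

x_post = [1.7784]

step 1: x^-=[2.8119]  P^-=[0.8056]  S=[1.0856]  K=[0.7421]  nu=[-2.1119]  x^+=[1.2447]  P^+=[0.2078]
step 2: x^-=[1.2821]  P^-=[0.5804]  S=[0.8604]  K=[0.6746]  nu=[-3.5221]  x^+=[-1.0939]  P^+=[0.1889]
step 3: x^-=[-1.1267]  P^-=[0.5604]  S=[0.8404]  K=[0.6668]  nu=[4.3567]  x^+=[1.7784]  P^+=[0.1867]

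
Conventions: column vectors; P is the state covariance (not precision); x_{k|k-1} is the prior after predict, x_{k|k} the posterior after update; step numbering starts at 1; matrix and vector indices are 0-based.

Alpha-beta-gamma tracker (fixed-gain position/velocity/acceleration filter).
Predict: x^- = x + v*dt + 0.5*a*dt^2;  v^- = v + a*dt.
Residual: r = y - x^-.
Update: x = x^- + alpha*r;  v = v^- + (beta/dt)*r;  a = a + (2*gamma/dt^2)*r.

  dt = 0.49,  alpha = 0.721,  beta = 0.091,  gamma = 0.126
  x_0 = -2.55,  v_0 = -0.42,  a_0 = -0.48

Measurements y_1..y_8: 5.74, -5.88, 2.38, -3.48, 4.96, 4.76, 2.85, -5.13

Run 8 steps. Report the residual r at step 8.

step 1: x_pred=-2.8134  r=8.5534  x^+=3.3536  v^+=0.9333  a^+=8.4974
step 2: x_pred=4.8310  r=-10.7110  x^+=-2.8916  v^+=3.1078  a^+=-2.7445
step 3: x_pred=-1.6983  r=4.0783  x^+=1.2422  v^+=2.5204  a^+=1.5359
step 4: x_pred=2.6615  r=-6.1415  x^+=-1.7665  v^+=2.1324  a^+=-4.9100
step 5: x_pred=-1.3111  r=6.2711  x^+=3.2104  v^+=0.8911  a^+=1.6719
step 6: x_pred=3.8477  r=0.9123  x^+=4.5055  v^+=1.8797  a^+=2.6294
step 7: x_pred=5.7422  r=-2.8922  x^+=3.6569  v^+=2.6310  a^+=-0.4062
step 8: x_pred=4.8974  r=-10.0274  x^+=-2.3324  v^+=0.5698  a^+=-10.9305

resid = -10.0274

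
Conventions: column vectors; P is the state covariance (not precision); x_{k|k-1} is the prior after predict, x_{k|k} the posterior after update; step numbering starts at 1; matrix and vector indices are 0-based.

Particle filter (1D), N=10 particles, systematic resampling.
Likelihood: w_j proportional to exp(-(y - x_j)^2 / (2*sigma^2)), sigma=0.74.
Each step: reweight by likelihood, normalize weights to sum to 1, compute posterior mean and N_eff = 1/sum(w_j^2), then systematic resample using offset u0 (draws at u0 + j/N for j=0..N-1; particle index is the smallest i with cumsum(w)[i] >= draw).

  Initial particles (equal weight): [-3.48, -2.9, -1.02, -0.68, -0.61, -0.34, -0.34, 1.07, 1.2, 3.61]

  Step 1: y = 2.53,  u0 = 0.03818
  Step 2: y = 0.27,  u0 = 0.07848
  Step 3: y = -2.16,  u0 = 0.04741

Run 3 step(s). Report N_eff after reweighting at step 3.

step 1: w=[0.0000, 0.0000, 0.0000, 0.0001, 0.0002, 0.0008, 0.0008, 0.2077, 0.2892, 0.5013]  mean=2.3781  Neff=2.6453  idx=[7, 7, 8, 8, 8, 9, 9, 9, 9, 9]
step 2: w=[0.2251, 0.2251, 0.1833, 0.1833, 0.1833, 0.0000, 0.0000, 0.0000, 0.0000, 0.0000]  mean=1.1417  Neff=4.9489  idx=[0, 0, 1, 1, 2, 2, 3, 3, 4, 4]
step 3: w=[0.1483, 0.1483, 0.1483, 0.1483, 0.0678, 0.0678, 0.0678, 0.0678, 0.0678, 0.0678]  mean=1.1229  Neff=8.6554  idx=[0, 0, 1, 2, 3, 3, 4, 6, 7, 9]

N_eff = 8.6554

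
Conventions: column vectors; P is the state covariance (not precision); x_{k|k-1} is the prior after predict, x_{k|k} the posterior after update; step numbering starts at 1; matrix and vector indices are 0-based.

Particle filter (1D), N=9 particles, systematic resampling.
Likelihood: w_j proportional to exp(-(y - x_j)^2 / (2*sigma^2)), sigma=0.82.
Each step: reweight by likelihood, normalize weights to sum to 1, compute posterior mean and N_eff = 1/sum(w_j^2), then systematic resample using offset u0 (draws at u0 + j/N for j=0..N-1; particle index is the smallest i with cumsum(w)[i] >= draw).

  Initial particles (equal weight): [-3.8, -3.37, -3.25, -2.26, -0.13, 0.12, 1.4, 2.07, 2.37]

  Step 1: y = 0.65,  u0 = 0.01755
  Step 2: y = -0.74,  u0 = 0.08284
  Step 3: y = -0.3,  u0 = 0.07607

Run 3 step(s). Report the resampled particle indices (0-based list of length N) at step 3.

step 1: w=[0.0000, 0.0000, 0.0000, 0.0008, 0.2605, 0.3323, 0.2696, 0.0914, 0.0454]  mean=0.6785  Neff=3.8255  idx=[4, 4, 4, 5, 5, 5, 6, 6, 7]
step 2: w=[0.1861, 0.1861, 0.1861, 0.1416, 0.1416, 0.1416, 0.0081, 0.0081, 0.0007]  mean=0.0026  Neff=6.0917  idx=[0, 1, 1, 2, 2, 3, 4, 5, 5]
step 3: w=[0.1165, 0.1165, 0.1165, 0.1165, 0.1165, 0.1044, 0.1044, 0.1044, 0.1044]  mean=-0.0256  Neff=8.9737  idx=[0, 1, 2, 3, 4, 5, 6, 7, 8]

resampled_idx = [0, 1, 2, 3, 4, 5, 6, 7, 8]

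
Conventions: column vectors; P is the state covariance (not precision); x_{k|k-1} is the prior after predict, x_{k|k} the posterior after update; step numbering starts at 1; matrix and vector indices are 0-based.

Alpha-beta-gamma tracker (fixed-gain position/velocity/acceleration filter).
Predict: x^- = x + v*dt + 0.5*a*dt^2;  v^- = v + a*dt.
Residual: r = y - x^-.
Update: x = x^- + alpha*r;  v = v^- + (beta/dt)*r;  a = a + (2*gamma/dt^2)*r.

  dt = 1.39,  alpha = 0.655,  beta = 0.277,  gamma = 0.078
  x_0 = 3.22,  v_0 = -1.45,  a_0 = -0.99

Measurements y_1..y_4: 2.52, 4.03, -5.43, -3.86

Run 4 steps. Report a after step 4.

a_post = -0.1580

step 1: x_pred=0.2481  r=2.2719  x^+=1.7362  v^+=-2.3734  a^+=-0.8066
step 2: x_pred=-2.3419  r=6.3719  x^+=1.8317  v^+=-2.2247  a^+=-0.2921
step 3: x_pred=-1.5428  r=-3.8872  x^+=-4.0889  v^+=-3.4053  a^+=-0.6059
step 4: x_pred=-9.4077  r=5.5477  x^+=-5.7740  v^+=-3.1420  a^+=-0.1580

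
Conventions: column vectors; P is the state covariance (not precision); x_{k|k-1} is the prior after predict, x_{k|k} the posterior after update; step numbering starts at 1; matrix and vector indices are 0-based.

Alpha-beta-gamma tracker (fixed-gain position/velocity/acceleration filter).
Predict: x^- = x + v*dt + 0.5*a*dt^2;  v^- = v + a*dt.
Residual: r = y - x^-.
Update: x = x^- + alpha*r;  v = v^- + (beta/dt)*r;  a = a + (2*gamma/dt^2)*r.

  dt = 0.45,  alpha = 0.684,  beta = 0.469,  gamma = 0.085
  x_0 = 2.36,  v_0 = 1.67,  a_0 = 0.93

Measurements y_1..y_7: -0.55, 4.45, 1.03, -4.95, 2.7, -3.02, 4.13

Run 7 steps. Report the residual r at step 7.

step 1: x_pred=3.2057  r=-3.7557  x^+=0.6368  v^+=-1.8257  a^+=-2.2229
step 2: x_pred=-0.4099  r=4.8599  x^+=2.9143  v^+=2.2390  a^+=1.8570
step 3: x_pred=4.1099  r=-3.0799  x^+=2.0032  v^+=-0.1352  a^+=-0.7286
step 4: x_pred=1.8686  r=-6.8186  x^+=-2.7953  v^+=-7.5696  a^+=-6.4528
step 5: x_pred=-6.8550  r=9.5550  x^+=-0.3194  v^+=-0.5150  a^+=1.5686
step 6: x_pred=-0.3923  r=-2.6277  x^+=-2.1896  v^+=-2.5477  a^+=-0.6373
step 7: x_pred=-3.4007  r=7.5307  x^+=1.7503  v^+=5.0141  a^+=5.6847

resid = 7.5307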